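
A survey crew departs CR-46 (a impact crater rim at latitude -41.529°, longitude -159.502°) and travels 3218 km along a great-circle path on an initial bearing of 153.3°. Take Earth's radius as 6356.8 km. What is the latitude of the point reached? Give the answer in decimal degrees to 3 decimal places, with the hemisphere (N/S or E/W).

δ = d/R = 3218/6356.8 = 0.506230 rad
φ₂ = arcsin(sin φ₁ cos δ + cos φ₁ sin δ cos θ)
   = arcsin(-0.66300·0.87458 + 0.74862·0.48488·-0.89337) = -64.70675°
λ₂ = λ₁ + atan2(sin θ sin δ cos φ₁, cos δ − sin φ₁ sin φ₂) = -128.84300°

64.707°S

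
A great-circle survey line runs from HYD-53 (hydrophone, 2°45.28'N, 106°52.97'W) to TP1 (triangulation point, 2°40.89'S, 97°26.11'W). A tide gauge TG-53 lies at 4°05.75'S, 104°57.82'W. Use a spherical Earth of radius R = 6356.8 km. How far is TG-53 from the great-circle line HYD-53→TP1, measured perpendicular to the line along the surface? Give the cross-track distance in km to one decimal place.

HYD-53: φ = +2.75467°, λ = -106.88283°
TP1: φ = -2.68150°, λ = -97.43517°
TG-53: φ = -4.09583°, λ = -104.96367°
δ₁₃ = central angle HYD-53→TG-53 = 0.124161 rad  (haversine)
θ₁₃ = bearing HYD-53→TG-53 = 164.352°,  θ₁₂ = bearing HYD-53→TP1 = 119.848°
dₓₜ = R·arcsin(sin δ₁₃ · sin(θ₁₃ − θ₁₂)) = 6356.8·arcsin(0.12384·sin(44.504°)) = 552.521 km
|dₓₜ| = 552.521 km

552.5 km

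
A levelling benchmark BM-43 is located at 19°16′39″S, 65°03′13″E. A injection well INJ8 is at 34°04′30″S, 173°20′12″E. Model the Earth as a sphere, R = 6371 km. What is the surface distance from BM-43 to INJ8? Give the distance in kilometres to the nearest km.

BM-43: φ = -19.27750°, λ = +65.05361°
INJ8: φ = -34.07500°, λ = +173.33667°
Δφ = -14.7975°,  Δλ = 108.2831°
a = sin²(Δφ/2) + cos φ₁ cos φ₂ sin²(Δλ/2) = 0.530154
c = 2·arcsin(√a) = 1.631140 rad = 93.4574°
d = R·c = 6371 × 1.631140 = 10392.0 km

10392 km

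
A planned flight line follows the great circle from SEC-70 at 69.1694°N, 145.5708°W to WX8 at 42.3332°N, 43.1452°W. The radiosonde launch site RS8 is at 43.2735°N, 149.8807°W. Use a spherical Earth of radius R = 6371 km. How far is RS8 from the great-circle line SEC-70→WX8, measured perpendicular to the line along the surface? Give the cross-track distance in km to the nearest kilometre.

2326 km

δ₁₃ = central angle SEC-70→RS8 = 0.453642 rad  (haversine)
θ₁₃ = bearing SEC-70→RS8 = 187.172°,  θ₁₂ = bearing SEC-70→WX8 = 61.735°
dₓₜ = R·arcsin(sin δ₁₃ · sin(θ₁₃ − θ₁₂)) = 6371·arcsin(0.43824·sin(125.437°)) = 2326.158 km
|dₓₜ| = 2326.158 km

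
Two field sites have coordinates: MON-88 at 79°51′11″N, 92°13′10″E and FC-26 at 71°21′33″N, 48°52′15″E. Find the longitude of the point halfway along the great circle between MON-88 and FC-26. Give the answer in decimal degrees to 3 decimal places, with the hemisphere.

MON-88: φ = +79.85306°, λ = +92.21944°
FC-26: φ = +71.35917°, λ = +48.87083°
Bx = cos φ₂ cos Δλ = 0.232435,  By = cos φ₂ sin Δλ = -0.219409
φₘ = atan2(sin φ₁ + sin φ₂, √((cos φ₁ + Bx)² + By²)) = 76.50051°
λₘ = λ₁ + atan2(By, cos φ₁ + Bx) = 63.98520°

63.985°E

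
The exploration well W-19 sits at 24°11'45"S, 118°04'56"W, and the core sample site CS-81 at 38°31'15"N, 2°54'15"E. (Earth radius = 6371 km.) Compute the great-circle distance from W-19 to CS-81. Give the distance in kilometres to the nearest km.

14290 km

W-19: φ = -24.19583°, λ = -118.08222°
CS-81: φ = +38.52083°, λ = +2.90417°
Δφ = 62.7167°,  Δλ = 120.9864°
a = sin²(Δφ/2) + cos φ₁ cos φ₂ sin²(Δλ/2) = 0.811335
c = 2·arcsin(√a) = 2.242946 rad = 128.5114°
d = R·c = 6371 × 2.242946 = 14289.8 km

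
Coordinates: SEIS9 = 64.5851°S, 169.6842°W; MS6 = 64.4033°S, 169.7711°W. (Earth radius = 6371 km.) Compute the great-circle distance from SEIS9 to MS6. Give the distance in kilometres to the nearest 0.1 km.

20.6 km

Δφ = 0.1818°,  Δλ = -0.0869°
a = sin²(Δφ/2) + cos φ₁ cos φ₂ sin²(Δλ/2) = 0.000003
c = 2·arcsin(√a) = 0.003240 rad = 0.1856°
d = R·c = 6371 × 0.003240 = 20.6 km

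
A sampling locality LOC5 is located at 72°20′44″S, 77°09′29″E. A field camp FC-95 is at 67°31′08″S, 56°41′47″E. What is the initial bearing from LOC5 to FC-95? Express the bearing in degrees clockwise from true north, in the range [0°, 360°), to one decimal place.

LOC5: φ = -72.34556°, λ = +77.15806°
FC-95: φ = -67.51889°, λ = +56.69639°
Δλ = -20.4617°
y = sin Δλ · cos φ₂ = -0.133672
x = cos φ₁ sin φ₂ − sin φ₁ cos φ₂ cos Δλ = 0.061152
θ = atan2(y, x) = -65.4169° → 294.5831° (mod 360°)

294.6°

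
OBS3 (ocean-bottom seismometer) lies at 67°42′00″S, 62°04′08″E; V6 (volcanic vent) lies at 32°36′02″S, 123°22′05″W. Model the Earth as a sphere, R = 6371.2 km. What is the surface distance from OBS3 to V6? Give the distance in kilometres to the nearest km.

OBS3: φ = -67.70000°, λ = +62.06889°
V6: φ = -32.60056°, λ = -123.36806°
Δφ = 35.0994°,  Δλ = 174.5631°
a = sin²(Δφ/2) + cos φ₁ cos φ₂ sin²(Δλ/2) = 0.409875
c = 2·arcsin(√a) = 1.389556 rad = 79.6157°
d = R·c = 6371.2 × 1.389556 = 8853.1 km

8853 km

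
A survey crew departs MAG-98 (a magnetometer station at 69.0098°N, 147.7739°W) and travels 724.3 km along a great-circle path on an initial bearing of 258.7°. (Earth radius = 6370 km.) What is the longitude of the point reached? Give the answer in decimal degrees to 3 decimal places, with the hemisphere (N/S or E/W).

δ = d/R = 724.3/6370 = 0.113705 rad
φ₂ = arcsin(sin φ₁ cos δ + cos φ₁ sin δ cos θ)
   = arcsin(0.93364·0.99354 + 0.35821·0.11346·-0.19595) = 66.87483°
λ₂ = λ₁ + atan2(sin θ sin δ cos φ₁, cos δ − sin φ₁ sin φ₂) = -164.23070°

164.231°W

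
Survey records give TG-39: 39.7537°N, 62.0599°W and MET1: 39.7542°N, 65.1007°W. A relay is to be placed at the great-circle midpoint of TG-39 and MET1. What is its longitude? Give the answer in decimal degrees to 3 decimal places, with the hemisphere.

63.580°W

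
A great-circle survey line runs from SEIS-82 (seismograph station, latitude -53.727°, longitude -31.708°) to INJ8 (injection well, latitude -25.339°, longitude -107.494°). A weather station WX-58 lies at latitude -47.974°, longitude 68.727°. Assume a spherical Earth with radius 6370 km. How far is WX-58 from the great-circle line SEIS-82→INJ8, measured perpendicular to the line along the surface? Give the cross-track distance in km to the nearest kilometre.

4027 km

δ₁₃ = central angle SEIS-82→WX-58 = 1.015558 rad  (haversine)
θ₁₃ = bearing SEIS-82→WX-58 = 129.214°,  θ₁₂ = bearing SEIS-82→INJ8 = 265.153°
dₓₜ = R·arcsin(sin δ₁₃ · sin(θ₁₃ − θ₁₂)) = 6370·arcsin(0.84977·sin(-135.939°)) = -4027.359 km
|dₓₜ| = 4027.359 km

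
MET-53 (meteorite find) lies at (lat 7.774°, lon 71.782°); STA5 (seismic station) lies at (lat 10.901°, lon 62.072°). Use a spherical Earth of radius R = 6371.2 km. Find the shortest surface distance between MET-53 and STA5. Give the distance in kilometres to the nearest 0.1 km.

1120.6 km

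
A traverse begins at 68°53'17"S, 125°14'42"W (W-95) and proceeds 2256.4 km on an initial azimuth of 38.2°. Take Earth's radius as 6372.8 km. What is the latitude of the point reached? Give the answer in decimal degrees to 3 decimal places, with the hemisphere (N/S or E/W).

W-95: φ = -68.88806°, λ = -125.24500°
δ = d/R = 2256.4/6372.8 = 0.354067 rad
φ₂ = arcsin(sin φ₁ cos δ + cos φ₁ sin δ cos θ)
   = arcsin(-0.93288·0.93797 + 0.36019·0.34672·0.78586) = -50.97501°
λ₂ = λ₁ + atan2(sin θ sin δ cos φ₁, cos δ − sin φ₁ sin φ₂) = -105.33642°

50.975°S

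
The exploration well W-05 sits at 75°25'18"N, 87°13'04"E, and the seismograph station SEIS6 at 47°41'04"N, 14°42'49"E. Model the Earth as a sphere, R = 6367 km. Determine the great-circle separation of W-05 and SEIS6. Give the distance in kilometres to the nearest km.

W-05: φ = +75.42167°, λ = +87.21778°
SEIS6: φ = +47.68444°, λ = +14.71361°
Δφ = -27.7372°,  Δλ = -72.5042°
a = sin²(Δφ/2) + cos φ₁ cos φ₂ sin²(Δλ/2) = 0.116708
c = 2·arcsin(√a) = 0.697291 rad = 39.9519°
d = R·c = 6367 × 0.697291 = 4439.7 km

4440 km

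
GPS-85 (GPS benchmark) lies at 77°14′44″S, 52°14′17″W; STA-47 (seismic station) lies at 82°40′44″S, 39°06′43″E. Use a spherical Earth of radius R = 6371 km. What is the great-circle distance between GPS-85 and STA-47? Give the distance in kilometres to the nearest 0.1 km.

GPS-85: φ = -77.24556°, λ = -52.23806°
STA-47: φ = -82.67889°, λ = +39.11194°
Δφ = -5.4333°,  Δλ = 91.3500°
a = sin²(Δφ/2) + cos φ₁ cos φ₂ sin²(Δλ/2) = 0.016644
c = 2·arcsin(√a) = 0.258748 rad = 14.8252°
d = R·c = 6371 × 0.258748 = 1648.5 km

1648.5 km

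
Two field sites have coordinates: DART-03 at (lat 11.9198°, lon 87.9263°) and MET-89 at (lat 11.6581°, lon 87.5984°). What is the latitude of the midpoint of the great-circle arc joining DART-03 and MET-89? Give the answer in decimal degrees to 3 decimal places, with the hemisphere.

11.789°N

Bx = cos φ₂ cos Δλ = 0.979355,  By = cos φ₂ sin Δλ = -0.005605
φₘ = atan2(sin φ₁ + sin φ₂, √((cos φ₁ + Bx)² + By²)) = 11.78900°
λₘ = λ₁ + atan2(By, cos φ₁ + Bx) = 87.76227°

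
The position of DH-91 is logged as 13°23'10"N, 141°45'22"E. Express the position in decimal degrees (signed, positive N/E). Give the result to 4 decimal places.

+13.3861°, +141.7561°

lat: 13.3861° N → +13.3861°
lon: 141.7561° E → +141.7561°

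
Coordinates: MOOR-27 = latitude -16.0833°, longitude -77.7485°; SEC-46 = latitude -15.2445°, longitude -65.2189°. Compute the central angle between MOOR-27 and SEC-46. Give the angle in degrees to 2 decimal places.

12.09°

Δφ = 0.8388°,  Δλ = 12.5296°
a = sin²(Δφ/2) + cos φ₁ cos φ₂ sin²(Δλ/2) = 0.011093
c = 2·arcsin(√a) = 0.211037 rad = 12.0915°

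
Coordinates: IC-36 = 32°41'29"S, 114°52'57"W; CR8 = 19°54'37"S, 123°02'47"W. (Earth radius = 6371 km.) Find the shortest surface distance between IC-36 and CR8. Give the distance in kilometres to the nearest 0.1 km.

1636.2 km

IC-36: φ = -32.69139°, λ = -114.88250°
CR8: φ = -19.91028°, λ = -123.04639°
Δφ = 12.7811°,  Δλ = -8.1639°
a = sin²(Δφ/2) + cos φ₁ cos φ₂ sin²(Δλ/2) = 0.016398
c = 2·arcsin(√a) = 0.256817 rad = 14.7145°
d = R·c = 6371 × 0.256817 = 1636.2 km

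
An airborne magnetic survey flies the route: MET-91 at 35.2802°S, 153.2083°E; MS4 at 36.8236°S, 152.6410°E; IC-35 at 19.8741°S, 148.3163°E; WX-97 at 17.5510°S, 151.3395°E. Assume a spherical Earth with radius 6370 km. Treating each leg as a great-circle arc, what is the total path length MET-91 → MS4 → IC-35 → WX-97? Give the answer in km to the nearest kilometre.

MET-91→MS4: c = 0.028101 rad, d = 179.01 km
MS4→IC-35: c = 0.303091 rad, d = 1930.69 km
IC-35→WX-97: c = 0.064351 rad, d = 409.91 km
Total = 179.01 + 1930.69 + 409.91 = 2519.61 km

2520 km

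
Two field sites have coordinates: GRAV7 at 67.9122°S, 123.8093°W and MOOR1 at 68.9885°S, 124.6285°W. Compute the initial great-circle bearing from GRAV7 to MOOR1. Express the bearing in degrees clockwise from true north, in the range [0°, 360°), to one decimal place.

Δλ = -0.8192°
y = sin Δλ · cos φ₂ = -0.005126
x = cos φ₁ sin φ₂ − sin φ₁ cos φ₂ cos Δλ = -0.018818
θ = atan2(y, x) = -164.7613° → 195.2387° (mod 360°)

195.2°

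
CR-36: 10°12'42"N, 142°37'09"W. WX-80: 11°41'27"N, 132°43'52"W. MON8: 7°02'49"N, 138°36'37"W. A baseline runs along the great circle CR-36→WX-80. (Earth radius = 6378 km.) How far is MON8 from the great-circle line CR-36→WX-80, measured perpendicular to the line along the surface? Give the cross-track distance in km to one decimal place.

CR-36: φ = +10.21167°, λ = -142.61917°
WX-80: φ = +11.69083°, λ = -132.73111°
MON8: φ = +7.04694°, λ = -138.61028°
δ₁₃ = central angle CR-36→MON8 = 0.088515 rad  (haversine)
θ₁₃ = bearing CR-36→MON8 = 128.290°,  θ₁₂ = bearing CR-36→WX-80 = 80.417°
dₓₜ = R·arcsin(sin δ₁₃ · sin(θ₁₃ − θ₁₂)) = 6378·arcsin(0.08840·sin(47.874°)) = 418.461 km
|dₓₜ| = 418.461 km

418.5 km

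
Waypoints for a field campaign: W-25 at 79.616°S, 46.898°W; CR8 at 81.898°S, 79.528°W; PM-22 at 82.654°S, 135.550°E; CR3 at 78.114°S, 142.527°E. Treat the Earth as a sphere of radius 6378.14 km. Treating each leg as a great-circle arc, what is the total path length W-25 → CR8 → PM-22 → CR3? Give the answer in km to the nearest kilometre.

W-25→CR8: c = 0.098043 rad, d = 625.33 km
CR8→PM-22: c = 0.257044 rad, d = 1639.46 km
PM-22→CR3: c = 0.081665 rad, d = 520.87 km
Total = 625.33 + 1639.46 + 520.87 = 2785.67 km

2786 km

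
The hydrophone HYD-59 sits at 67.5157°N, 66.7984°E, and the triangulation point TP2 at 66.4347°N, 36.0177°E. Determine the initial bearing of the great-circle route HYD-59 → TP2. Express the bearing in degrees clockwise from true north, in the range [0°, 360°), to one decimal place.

Δλ = -30.7807°
y = sin Δλ · cos φ₂ = -0.204596
x = cos φ₁ sin φ₂ − sin φ₁ cos φ₂ cos Δλ = 0.033171
θ = atan2(y, x) = -80.7908° → 279.2092° (mod 360°)

279.2°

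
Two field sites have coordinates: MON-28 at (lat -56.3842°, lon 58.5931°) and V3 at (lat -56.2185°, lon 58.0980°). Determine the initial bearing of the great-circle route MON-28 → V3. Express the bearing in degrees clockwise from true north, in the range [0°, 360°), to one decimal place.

300.9°

Δλ = -0.4951°
y = sin Δλ · cos φ₂ = -0.004805
x = cos φ₁ sin φ₂ − sin φ₁ cos φ₂ cos Δλ = 0.002875
θ = atan2(y, x) = -59.1070° → 300.8930° (mod 360°)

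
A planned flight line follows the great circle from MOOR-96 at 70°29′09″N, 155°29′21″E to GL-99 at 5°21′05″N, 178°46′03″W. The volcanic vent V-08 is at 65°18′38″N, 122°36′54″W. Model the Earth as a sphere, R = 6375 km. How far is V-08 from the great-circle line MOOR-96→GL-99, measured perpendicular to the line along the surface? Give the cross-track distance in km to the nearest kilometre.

3203 km

MOOR-96: φ = +70.48583°, λ = +155.48917°
GL-99: φ = +5.35139°, λ = -178.76750°
V-08: φ = +65.31056°, λ = -122.61500°
δ₁₃ = central angle MOOR-96→V-08 = 0.503157 rad  (haversine)
θ₁₃ = bearing MOOR-96→V-08 = 59.048°,  θ₁₂ = bearing MOOR-96→GL-99 = 152.024°
dₓₜ = R·arcsin(sin δ₁₃ · sin(θ₁₃ − θ₁₂)) = 6375·arcsin(0.48219·sin(-92.976°)) = -3202.891 km
|dₓₜ| = 3202.891 km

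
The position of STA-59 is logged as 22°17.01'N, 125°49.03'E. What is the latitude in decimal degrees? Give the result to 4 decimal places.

22.2835°N

22° + 17.01′/60 = 22 + 0.28350 = 22.2835°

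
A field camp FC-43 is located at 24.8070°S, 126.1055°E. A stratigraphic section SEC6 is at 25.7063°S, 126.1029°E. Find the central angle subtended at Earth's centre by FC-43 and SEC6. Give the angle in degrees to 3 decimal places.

Δφ = -0.8993°,  Δλ = -0.0026°
a = sin²(Δφ/2) + cos φ₁ cos φ₂ sin²(Δλ/2) = 0.000062
c = 2·arcsin(√a) = 0.015696 rad = 0.8993°

0.899°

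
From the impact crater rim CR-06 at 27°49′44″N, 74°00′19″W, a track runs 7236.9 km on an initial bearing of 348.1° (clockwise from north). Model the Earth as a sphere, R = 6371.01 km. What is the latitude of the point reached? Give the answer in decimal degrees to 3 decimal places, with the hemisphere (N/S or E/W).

78.954°N

CR-06: φ = +27.82889°, λ = -74.00528°
δ = d/R = 7236.9/6371.01 = 1.135911 rad
φ₂ = arcsin(sin φ₁ cos δ + cos φ₁ sin δ cos θ)
   = arcsin(0.46683·0.42131 + 0.88435·0.90692·0.97851) = 78.95365°
λ₂ = λ₁ + atan2(sin θ sin δ cos φ₁, cos δ − sin φ₁ sin φ₂) = -176.57547°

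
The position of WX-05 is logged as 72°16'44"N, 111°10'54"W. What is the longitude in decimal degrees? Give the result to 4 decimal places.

111.1817°W

111° + 10′/60 + 54″/3600 = 111 + 0.16667 + 0.01500 = 111.1817°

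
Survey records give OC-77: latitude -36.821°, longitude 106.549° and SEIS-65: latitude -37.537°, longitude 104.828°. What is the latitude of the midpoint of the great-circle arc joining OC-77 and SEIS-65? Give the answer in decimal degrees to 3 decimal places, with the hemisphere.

Bx = cos φ₂ cos Δλ = 0.792602,  By = cos φ₂ sin Δλ = -0.023815
φₘ = atan2(sin φ₁ + sin φ₂, √((cos φ₁ + Bx)² + By²)) = -37.18211°
λₘ = λ₁ + atan2(By, cos φ₁ + Bx) = 105.69258°

37.182°S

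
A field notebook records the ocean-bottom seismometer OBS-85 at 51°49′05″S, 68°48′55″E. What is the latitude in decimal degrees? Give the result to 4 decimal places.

51° + 49′/60 + 5″/3600 = 51 + 0.81667 + 0.00139 = 51.8181°

51.8181°S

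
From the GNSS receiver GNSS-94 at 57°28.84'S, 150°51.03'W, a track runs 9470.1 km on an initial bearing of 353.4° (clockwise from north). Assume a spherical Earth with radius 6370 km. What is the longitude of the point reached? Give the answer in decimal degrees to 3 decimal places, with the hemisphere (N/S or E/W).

158.267°W

GNSS-94: φ = -57.48067°, λ = -150.85050°
δ = d/R = 9470.1/6370 = 1.486672 rad
φ₂ = arcsin(sin φ₁ cos δ + cos φ₁ sin δ cos θ)
   = arcsin(-0.84321·0.08403 + 0.53758·0.99646·0.99337) = 27.46987°
λ₂ = λ₁ + atan2(sin θ sin δ cos φ₁, cos δ − sin φ₁ sin φ₂) = -158.26719°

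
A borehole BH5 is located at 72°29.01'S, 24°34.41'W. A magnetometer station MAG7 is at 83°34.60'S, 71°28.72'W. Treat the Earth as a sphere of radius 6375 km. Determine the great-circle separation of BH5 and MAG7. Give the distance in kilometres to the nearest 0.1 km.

BH5: φ = -72.48350°, λ = -24.57350°
MAG7: φ = -83.57667°, λ = -71.47867°
Δφ = -11.0932°,  Δλ = -46.9052°
a = sin²(Δφ/2) + cos φ₁ cos φ₂ sin²(Δλ/2) = 0.014676
c = 2·arcsin(√a) = 0.242883 rad = 13.9162°
d = R·c = 6375 × 0.242883 = 1548.4 km

1548.4 km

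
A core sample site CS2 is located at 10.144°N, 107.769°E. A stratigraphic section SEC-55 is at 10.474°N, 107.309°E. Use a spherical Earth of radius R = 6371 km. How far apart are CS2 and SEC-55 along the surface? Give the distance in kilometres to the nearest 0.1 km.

Δφ = 0.3300°,  Δλ = -0.4600°
a = sin²(Δφ/2) + cos φ₁ cos φ₂ sin²(Δλ/2) = 0.000024
c = 2·arcsin(√a) = 0.009776 rad = 0.5601°
d = R·c = 6371 × 0.009776 = 62.3 km

62.3 km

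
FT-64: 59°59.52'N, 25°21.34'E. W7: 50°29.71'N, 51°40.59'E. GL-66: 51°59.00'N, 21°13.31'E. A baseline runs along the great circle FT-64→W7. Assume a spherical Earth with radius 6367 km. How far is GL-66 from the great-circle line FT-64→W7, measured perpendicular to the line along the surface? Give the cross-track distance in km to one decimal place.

924.5 km

FT-64: φ = +59.99200°, λ = +25.35567°
W7: φ = +50.49517°, λ = +51.67650°
GL-66: φ = +51.98333°, λ = +21.22183°
δ₁₃ = central angle FT-64→GL-66 = 0.145416 rad  (haversine)
θ₁₃ = bearing FT-64→GL-66 = 197.842°,  θ₁₂ = bearing FT-64→W7 = 110.930°
dₓₜ = R·arcsin(sin δ₁₃ · sin(θ₁₃ − θ₁₂)) = 6367·arcsin(0.14490·sin(86.911°)) = 924.512 km
|dₓₜ| = 924.512 km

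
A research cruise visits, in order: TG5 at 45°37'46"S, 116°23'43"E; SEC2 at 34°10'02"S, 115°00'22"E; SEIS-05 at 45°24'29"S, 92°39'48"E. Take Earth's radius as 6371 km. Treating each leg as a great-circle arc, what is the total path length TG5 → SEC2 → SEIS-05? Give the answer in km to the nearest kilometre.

TG5: φ = -45.62944°, λ = +116.39528°
SEC2: φ = -34.16722°, λ = +115.00611°
SEIS-05: φ = -45.40806°, λ = +92.66333°
TG5→SEC2: c = 0.200907 rad, d = 1279.98 km
SEC2→SEIS-05: c = 0.356261 rad, d = 2269.74 km
Total = 1279.98 + 2269.74 = 3549.72 km

3550 km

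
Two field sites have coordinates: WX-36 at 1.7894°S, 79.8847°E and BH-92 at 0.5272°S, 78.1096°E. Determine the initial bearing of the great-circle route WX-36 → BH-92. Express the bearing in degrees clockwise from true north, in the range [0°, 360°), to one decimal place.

305.4°

Δλ = -1.7751°
y = sin Δλ · cos φ₂ = -0.030975
x = cos φ₁ sin φ₂ − sin φ₁ cos φ₂ cos Δλ = 0.022013
θ = atan2(y, x) = -54.6001° → 305.3999° (mod 360°)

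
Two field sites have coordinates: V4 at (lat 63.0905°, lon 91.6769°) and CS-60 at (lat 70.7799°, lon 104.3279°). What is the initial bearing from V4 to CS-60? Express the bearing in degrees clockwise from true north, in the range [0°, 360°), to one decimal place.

Δλ = 12.6510°
y = sin Δλ · cos φ₂ = 0.072098
x = cos φ₁ sin φ₂ − sin φ₁ cos φ₂ cos Δλ = 0.140930
θ = atan2(y, x) = 27.0938° → 27.0938° (mod 360°)

27.1°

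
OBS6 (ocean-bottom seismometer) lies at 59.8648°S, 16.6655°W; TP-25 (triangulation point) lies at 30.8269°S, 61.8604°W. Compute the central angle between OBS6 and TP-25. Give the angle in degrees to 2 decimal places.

41.67°

Δφ = 29.0379°,  Δλ = -45.1949°
a = sin²(Δφ/2) + cos φ₁ cos φ₂ sin²(Δλ/2) = 0.126505
c = 2·arcsin(√a) = 0.727273 rad = 41.6697°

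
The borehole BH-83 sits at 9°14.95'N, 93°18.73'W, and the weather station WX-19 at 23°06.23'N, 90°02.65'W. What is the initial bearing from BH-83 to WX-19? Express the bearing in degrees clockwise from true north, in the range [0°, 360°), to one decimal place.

12.3°

BH-83: φ = +9.24917°, λ = -93.31217°
WX-19: φ = +23.10383°, λ = -90.04417°
Δλ = 3.2680°
y = sin Δλ · cos φ₂ = 0.052434
x = cos φ₁ sin φ₂ − sin φ₁ cos φ₂ cos Δλ = 0.239700
θ = atan2(y, x) = 12.3390° → 12.3390° (mod 360°)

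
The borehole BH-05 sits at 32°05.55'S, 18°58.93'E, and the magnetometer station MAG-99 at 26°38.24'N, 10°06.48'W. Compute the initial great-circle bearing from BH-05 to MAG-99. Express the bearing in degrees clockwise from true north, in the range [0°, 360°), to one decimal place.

331.3°

BH-05: φ = -32.09250°, λ = +18.98217°
MAG-99: φ = +26.63733°, λ = -10.10800°
Δλ = -29.0902°
y = sin Δλ · cos φ₂ = -0.434583
x = cos φ₁ sin φ₂ − sin φ₁ cos φ₂ cos Δλ = 0.794824
θ = atan2(y, x) = -28.6684° → 331.3316° (mod 360°)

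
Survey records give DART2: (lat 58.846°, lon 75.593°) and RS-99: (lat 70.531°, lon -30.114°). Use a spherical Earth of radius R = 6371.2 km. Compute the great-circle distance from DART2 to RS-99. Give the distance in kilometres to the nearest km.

4506 km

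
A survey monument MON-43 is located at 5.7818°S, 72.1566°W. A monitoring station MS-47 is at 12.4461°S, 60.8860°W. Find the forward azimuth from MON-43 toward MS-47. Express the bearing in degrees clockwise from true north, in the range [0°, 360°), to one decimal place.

Δλ = 11.2706°
y = sin Δλ · cos φ₂ = 0.190850
x = cos φ₁ sin φ₂ − sin φ₁ cos φ₂ cos Δλ = -0.117949
θ = atan2(y, x) = 121.7169° → 121.7169° (mod 360°)

121.7°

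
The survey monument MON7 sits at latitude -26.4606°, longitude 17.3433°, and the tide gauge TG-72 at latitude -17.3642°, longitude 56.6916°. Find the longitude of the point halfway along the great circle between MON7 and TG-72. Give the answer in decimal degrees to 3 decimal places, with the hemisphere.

37.673°E

Bx = cos φ₂ cos Δλ = 0.738064,  By = cos φ₂ sin Δλ = 0.605138
φₘ = atan2(sin φ₁ + sin φ₂, √((cos φ₁ + Bx)² + By²)) = -23.13019°
λₘ = λ₁ + atan2(By, cos φ₁ + Bx) = 37.67293°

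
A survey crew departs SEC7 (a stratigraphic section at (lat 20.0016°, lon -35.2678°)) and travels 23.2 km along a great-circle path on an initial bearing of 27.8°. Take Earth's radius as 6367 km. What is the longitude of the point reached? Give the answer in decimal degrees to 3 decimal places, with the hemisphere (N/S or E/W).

35.164°W

δ = d/R = 23.2/6367 = 0.003644 rad
φ₂ = arcsin(sin φ₁ cos δ + cos φ₁ sin δ cos θ)
   = arcsin(0.34205·0.99999 + 0.93968·0.00364·0.88458) = 20.18625°
λ₂ = λ₁ + atan2(sin θ sin δ cos φ₁, cos δ − sin φ₁ sin φ₂) = -35.16406°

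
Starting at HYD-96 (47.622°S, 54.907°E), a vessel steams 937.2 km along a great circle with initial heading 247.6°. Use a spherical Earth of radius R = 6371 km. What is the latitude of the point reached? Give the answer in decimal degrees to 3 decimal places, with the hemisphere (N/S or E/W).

50.209°S

δ = d/R = 937.2/6371 = 0.147104 rad
φ₂ = arcsin(sin φ₁ cos δ + cos φ₁ sin δ cos θ)
   = arcsin(-0.73871·0.98920 + 0.67402·0.14657·-0.38107) = -50.20892°
λ₂ = λ₁ + atan2(sin θ sin δ cos φ₁, cos δ − sin φ₁ sin φ₂) = 42.68238°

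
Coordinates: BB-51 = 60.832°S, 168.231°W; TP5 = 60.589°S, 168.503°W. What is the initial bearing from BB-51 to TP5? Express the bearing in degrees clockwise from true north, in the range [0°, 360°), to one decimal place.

Δλ = -0.2720°
y = sin Δλ · cos φ₂ = -0.002331
x = cos φ₁ sin φ₂ − sin φ₁ cos φ₂ cos Δλ = 0.004236
θ = atan2(y, x) = -28.8241° → 331.1759° (mod 360°)

331.2°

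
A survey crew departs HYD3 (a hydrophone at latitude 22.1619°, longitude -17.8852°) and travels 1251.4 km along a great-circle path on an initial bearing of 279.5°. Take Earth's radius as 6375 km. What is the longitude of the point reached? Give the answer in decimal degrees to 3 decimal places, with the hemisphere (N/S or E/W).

30.000°W

δ = d/R = 1251.4/6375 = 0.196298 rad
φ₂ = arcsin(sin φ₁ cos δ + cos φ₁ sin δ cos θ)
   = arcsin(0.37723·0.98080 + 0.92612·0.19504·0.16505) = 23.56525°
λ₂ = λ₁ + atan2(sin θ sin δ cos φ₁, cos δ − sin φ₁ sin φ₂) = -29.99974°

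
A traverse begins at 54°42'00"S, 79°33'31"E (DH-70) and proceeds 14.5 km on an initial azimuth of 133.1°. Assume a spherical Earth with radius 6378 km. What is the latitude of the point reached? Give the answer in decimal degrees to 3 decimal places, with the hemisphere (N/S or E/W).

54.789°S

DH-70: φ = -54.70000°, λ = +79.55861°
δ = d/R = 14.5/6378 = 0.002273 rad
φ₂ = arcsin(sin φ₁ cos δ + cos φ₁ sin δ cos θ)
   = arcsin(-0.81614·1.00000 + 0.57786·0.00227·-0.68327) = -54.78889°
λ₂ = λ₁ + atan2(sin θ sin δ cos φ₁, cos δ − sin φ₁ sin φ₂) = 79.72356°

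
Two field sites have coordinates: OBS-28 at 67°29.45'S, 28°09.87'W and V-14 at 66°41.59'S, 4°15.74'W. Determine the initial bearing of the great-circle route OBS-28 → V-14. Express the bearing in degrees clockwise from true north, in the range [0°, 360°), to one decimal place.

96.2°

OBS-28: φ = -67.49083°, λ = -28.16450°
V-14: φ = -66.69317°, λ = -4.26233°
Δλ = 23.9022°
y = sin Δλ · cos φ₂ = 0.160310
x = cos φ₁ sin φ₂ − sin φ₁ cos φ₂ cos Δλ = -0.017425
θ = atan2(y, x) = 96.2036° → 96.2036° (mod 360°)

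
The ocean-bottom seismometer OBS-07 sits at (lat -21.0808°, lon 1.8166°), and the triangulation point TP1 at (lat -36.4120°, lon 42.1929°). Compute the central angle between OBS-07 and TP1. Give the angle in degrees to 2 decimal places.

38.23°

Δφ = -15.3312°,  Δλ = 40.3763°
a = sin²(Δφ/2) + cos φ₁ cos φ₂ sin²(Δλ/2) = 0.107224
c = 2·arcsin(√a) = 0.667209 rad = 38.2283°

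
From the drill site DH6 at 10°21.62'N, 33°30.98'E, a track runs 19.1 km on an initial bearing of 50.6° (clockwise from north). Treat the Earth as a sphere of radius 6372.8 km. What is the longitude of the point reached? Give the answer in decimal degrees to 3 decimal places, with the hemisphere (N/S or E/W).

33.651°E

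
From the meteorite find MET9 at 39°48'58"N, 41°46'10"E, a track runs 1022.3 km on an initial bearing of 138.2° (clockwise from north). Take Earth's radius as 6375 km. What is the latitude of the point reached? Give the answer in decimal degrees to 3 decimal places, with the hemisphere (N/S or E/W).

32.730°N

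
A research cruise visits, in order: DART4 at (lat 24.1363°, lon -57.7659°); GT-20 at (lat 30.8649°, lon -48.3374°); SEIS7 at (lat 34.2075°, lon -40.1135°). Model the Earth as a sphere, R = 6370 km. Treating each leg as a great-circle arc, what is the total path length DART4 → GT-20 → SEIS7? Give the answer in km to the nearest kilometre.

2048 km

DART4→GT-20: c = 0.187195 rad, d = 1192.43 km
GT-20→SEIS7: c = 0.134274 rad, d = 855.33 km
Total = 1192.43 + 855.33 = 2047.76 km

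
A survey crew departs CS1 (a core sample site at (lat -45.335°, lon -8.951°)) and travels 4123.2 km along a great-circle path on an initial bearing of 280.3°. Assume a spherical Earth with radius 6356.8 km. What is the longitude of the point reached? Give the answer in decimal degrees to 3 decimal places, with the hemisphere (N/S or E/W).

δ = d/R = 4123.2/6356.8 = 0.648628 rad
φ₂ = arcsin(sin φ₁ cos δ + cos φ₁ sin δ cos θ)
   = arcsin(-0.71123·0.79691 + 0.70296·0.60409·0.17880) = -29.39704°
λ₂ = λ₁ + atan2(sin θ sin δ cos φ₁, cos δ − sin φ₁ sin φ₂) = -51.96675°

51.967°W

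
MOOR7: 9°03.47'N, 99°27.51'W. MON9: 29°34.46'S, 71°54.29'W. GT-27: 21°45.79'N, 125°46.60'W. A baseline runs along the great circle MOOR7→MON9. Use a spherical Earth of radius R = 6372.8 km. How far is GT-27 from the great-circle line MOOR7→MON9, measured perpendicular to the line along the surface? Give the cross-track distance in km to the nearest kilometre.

1374 km

MOOR7: φ = +9.05783°, λ = -99.45850°
MON9: φ = -29.57433°, λ = -71.90483°
GT-27: φ = +21.76317°, λ = -125.77667°
δ₁₃ = central angle MOOR7→GT-27 = 0.493989 rad  (haversine)
θ₁₃ = bearing MOOR7→GT-27 = 299.724°,  θ₁₂ = bearing MOOR7→MON9 = 146.542°
dₓₜ = R·arcsin(sin δ₁₃ · sin(θ₁₃ − θ₁₂)) = 6372.8·arcsin(0.47414·sin(153.183°)) = 1373.808 km
|dₓₜ| = 1373.808 km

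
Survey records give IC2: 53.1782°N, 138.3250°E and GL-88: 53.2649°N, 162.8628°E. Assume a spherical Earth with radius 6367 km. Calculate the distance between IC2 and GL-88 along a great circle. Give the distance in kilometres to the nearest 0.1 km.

1624.6 km

Δφ = 0.0867°,  Δλ = 24.5378°
a = sin²(Δφ/2) + cos φ₁ cos φ₂ sin²(Δλ/2) = 0.016188
c = 2·arcsin(√a) = 0.255153 rad = 14.6192°
d = R·c = 6367 × 0.255153 = 1624.6 km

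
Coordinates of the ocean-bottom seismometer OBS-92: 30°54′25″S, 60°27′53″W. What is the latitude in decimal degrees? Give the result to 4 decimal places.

30.9069°S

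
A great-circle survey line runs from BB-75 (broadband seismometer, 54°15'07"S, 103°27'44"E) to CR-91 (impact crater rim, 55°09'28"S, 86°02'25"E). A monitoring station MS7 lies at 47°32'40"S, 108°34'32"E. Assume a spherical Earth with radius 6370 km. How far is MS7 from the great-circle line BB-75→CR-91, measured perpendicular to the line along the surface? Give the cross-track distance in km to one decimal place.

BB-75: φ = -54.25194°, λ = +103.46222°
CR-91: φ = -55.15778°, λ = +86.04028°
MS7: φ = -47.54444°, λ = +108.57556°
δ₁₃ = central angle BB-75→MS7 = 0.129814 rad  (haversine)
θ₁₃ = bearing BB-75→MS7 = 27.694°,  θ₁₂ = bearing BB-75→CR-91 = 257.769°
dₓₜ = R·arcsin(sin δ₁₃ · sin(θ₁₃ − θ₁₂)) = 6370·arcsin(0.12945·sin(-230.075°)) = 633.416 km
|dₓₜ| = 633.416 km

633.4 km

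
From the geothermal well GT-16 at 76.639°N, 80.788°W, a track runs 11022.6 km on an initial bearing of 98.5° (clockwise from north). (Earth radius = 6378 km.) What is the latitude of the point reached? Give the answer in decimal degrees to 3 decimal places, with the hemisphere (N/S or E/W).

10.735°S

δ = d/R = 11022.6/6378 = 1.728222 rad
φ₂ = arcsin(sin φ₁ cos δ + cos φ₁ sin δ cos θ)
   = arcsin(0.97293·-0.15678 + 0.23109·0.98763·-0.14781) = -10.73502°
λ₂ = λ₁ + atan2(sin θ sin δ cos φ₁, cos δ − sin φ₁ sin φ₂) = 3.03005°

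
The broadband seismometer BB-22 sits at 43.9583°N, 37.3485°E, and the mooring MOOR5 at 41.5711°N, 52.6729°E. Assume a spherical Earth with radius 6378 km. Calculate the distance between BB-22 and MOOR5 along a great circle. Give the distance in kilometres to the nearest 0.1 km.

1278.2 km

Δφ = -2.3872°,  Δλ = 15.3244°
a = sin²(Δφ/2) + cos φ₁ cos φ₂ sin²(Δλ/2) = 0.010008
c = 2·arcsin(√a) = 0.200413 rad = 11.4828°
d = R·c = 6378 × 0.200413 = 1278.2 km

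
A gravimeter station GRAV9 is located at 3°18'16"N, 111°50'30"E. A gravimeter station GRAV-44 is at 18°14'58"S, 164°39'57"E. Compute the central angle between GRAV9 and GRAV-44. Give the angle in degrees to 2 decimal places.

GRAV9: φ = +3.30444°, λ = +111.84167°
GRAV-44: φ = -18.24944°, λ = +164.66583°
Δφ = -21.5539°,  Δλ = 52.8242°
a = sin²(Δφ/2) + cos φ₁ cos φ₂ sin²(Δλ/2) = 0.222567
c = 2·arcsin(√a) = 0.982595 rad = 56.2986°

56.30°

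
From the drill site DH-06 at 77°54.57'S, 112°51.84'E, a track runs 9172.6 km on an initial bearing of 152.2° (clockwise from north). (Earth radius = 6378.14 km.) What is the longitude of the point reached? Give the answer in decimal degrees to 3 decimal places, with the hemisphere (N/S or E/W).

96.263°W

DH-06: φ = -77.90950°, λ = +112.86400°
δ = d/R = 9172.6/6378.14 = 1.438131 rad
φ₂ = arcsin(sin φ₁ cos δ + cos φ₁ sin δ cos θ)
   = arcsin(-0.97782·0.13228 + 0.20946·0.99121·-0.88458) = -18.23985°
λ₂ = λ₁ + atan2(sin θ sin δ cos φ₁, cos δ − sin φ₁ sin φ₂) = -96.26287°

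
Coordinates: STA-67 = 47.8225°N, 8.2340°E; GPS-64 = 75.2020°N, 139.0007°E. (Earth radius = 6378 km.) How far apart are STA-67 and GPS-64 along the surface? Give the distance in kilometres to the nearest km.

5878 km

Δφ = 27.3795°,  Δλ = 130.7667°
a = sin²(Δφ/2) + cos φ₁ cos φ₂ sin²(Δλ/2) = 0.197746
c = 2·arcsin(√a) = 0.921648 rad = 52.8065°
d = R·c = 6378 × 0.921648 = 5878.3 km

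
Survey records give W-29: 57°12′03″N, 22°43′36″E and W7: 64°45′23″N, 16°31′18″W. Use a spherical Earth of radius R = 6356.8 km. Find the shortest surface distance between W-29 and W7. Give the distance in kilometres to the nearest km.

W-29: φ = +57.20083°, λ = +22.72667°
W7: φ = +64.75639°, λ = -16.52167°
Δφ = 7.5556°,  Δλ = -39.2483°
a = sin²(Δφ/2) + cos φ₁ cos φ₂ sin²(Δλ/2) = 0.030398
c = 2·arcsin(√a) = 0.350494 rad = 20.0818°
d = R·c = 6356.8 × 0.350494 = 2228.0 km

2228 km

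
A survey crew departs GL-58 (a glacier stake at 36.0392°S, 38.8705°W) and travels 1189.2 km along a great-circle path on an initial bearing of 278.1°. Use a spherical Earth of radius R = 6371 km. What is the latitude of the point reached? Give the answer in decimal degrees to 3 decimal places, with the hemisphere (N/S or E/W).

δ = d/R = 1189.2/6371 = 0.186658 rad
φ₂ = arcsin(sin φ₁ cos δ + cos φ₁ sin δ cos θ)
   = arcsin(-0.58834·0.98263 + 0.80861·0.18558·0.14090) = -33.84689°
λ₂ = λ₁ + atan2(sin θ sin δ cos φ₁, cos δ − sin φ₁ sin φ₂) = -51.65087°

33.847°S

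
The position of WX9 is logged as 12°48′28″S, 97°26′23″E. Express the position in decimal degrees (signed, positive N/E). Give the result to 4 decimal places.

-12.8078°, +97.4397°

lat: 12.8078° S → -12.8078°
lon: 97.4397° E → +97.4397°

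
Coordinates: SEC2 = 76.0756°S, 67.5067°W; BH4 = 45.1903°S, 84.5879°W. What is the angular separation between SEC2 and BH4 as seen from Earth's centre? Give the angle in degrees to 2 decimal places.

31.71°

Δφ = 30.8853°,  Δλ = -17.0812°
a = sin²(Δφ/2) + cos φ₁ cos φ₂ sin²(Δλ/2) = 0.074642
c = 2·arcsin(√a) = 0.553451 rad = 31.7104°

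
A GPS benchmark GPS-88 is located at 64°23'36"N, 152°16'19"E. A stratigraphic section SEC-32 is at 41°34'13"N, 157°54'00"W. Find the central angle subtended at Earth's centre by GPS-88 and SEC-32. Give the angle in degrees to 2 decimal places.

GPS-88: φ = +64.39333°, λ = +152.27194°
SEC-32: φ = +41.57028°, λ = -157.90000°
Δφ = -22.8231°,  Δλ = 49.8281°
a = sin²(Δφ/2) + cos φ₁ cos φ₂ sin²(Δλ/2) = 0.096526
c = 2·arcsin(√a) = 0.631829 rad = 36.2012°

36.20°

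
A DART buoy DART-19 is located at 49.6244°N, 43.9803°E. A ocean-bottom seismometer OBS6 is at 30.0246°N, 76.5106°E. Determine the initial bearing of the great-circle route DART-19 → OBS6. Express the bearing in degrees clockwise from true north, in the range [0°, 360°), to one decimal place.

Δλ = 32.5303°
y = sin Δλ · cos φ₂ = 0.465586
x = cos φ₁ sin φ₂ − sin φ₁ cos φ₂ cos Δλ = -0.231964
θ = atan2(y, x) = 116.4834° → 116.4834° (mod 360°)

116.5°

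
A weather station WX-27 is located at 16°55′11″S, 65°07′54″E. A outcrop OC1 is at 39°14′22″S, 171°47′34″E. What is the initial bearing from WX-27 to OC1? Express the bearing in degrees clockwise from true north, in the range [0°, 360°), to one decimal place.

WX-27: φ = -16.91972°, λ = +65.13167°
OC1: φ = -39.23944°, λ = +171.79278°
Δλ = 106.6611°
y = sin Δλ · cos φ₂ = 0.741993
x = cos φ₁ sin φ₂ − sin φ₁ cos φ₂ cos Δλ = -0.669808
θ = atan2(y, x) = 132.0730° → 132.0730° (mod 360°)

132.1°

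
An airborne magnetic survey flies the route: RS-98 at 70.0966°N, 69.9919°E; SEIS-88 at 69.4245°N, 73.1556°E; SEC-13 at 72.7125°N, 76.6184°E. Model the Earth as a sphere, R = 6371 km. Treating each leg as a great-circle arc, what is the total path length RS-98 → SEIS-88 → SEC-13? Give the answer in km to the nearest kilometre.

529 km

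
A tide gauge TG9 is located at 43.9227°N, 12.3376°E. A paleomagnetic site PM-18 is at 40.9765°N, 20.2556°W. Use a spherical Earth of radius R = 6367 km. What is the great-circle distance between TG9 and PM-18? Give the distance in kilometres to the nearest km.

2675 km

Δφ = -2.9462°,  Δλ = -32.5932°
a = sin²(Δφ/2) + cos φ₁ cos φ₂ sin²(Δλ/2) = 0.043480
c = 2·arcsin(√a) = 0.420121 rad = 24.0711°
d = R·c = 6367 × 0.420121 = 2674.9 km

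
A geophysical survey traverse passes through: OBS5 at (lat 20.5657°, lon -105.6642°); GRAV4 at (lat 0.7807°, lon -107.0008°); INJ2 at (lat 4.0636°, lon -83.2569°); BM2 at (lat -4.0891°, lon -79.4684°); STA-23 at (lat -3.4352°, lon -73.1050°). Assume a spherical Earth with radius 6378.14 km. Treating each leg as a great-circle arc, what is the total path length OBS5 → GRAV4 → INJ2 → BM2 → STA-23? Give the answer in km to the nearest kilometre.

6584 km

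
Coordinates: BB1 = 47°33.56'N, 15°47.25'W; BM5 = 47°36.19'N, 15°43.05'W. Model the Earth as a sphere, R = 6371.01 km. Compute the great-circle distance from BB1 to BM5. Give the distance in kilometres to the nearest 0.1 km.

BB1: φ = +47.55933°, λ = -15.78750°
BM5: φ = +47.60317°, λ = -15.71750°
Δφ = 0.0438°,  Δλ = 0.0700°
a = sin²(Δφ/2) + cos φ₁ cos φ₂ sin²(Δλ/2) = 0.000000
c = 2·arcsin(√a) = 0.001124 rad = 0.0644°
d = R·c = 6371.01 × 0.001124 = 7.2 km

7.2 km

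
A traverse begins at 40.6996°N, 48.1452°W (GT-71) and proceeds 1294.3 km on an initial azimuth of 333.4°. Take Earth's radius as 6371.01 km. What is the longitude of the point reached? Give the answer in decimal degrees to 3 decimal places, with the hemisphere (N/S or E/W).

56.371°W

δ = d/R = 1294.3/6371.01 = 0.203155 rad
φ₂ = arcsin(sin φ₁ cos δ + cos φ₁ sin δ cos θ)
   = arcsin(0.65209·0.97943 + 0.75814·0.20176·0.89415) = 50.84626°
λ₂ = λ₁ + atan2(sin θ sin δ cos φ₁, cos δ − sin φ₁ sin φ₂) = -56.37119°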